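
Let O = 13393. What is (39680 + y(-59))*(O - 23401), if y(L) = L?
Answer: -396526968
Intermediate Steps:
(39680 + y(-59))*(O - 23401) = (39680 - 59)*(13393 - 23401) = 39621*(-10008) = -396526968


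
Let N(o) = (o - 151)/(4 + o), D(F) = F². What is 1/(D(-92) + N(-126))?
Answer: 122/1032885 ≈ 0.00011812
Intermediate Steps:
N(o) = (-151 + o)/(4 + o)
1/(D(-92) + N(-126)) = 1/((-92)² + (-151 - 126)/(4 - 126)) = 1/(8464 - 277/(-122)) = 1/(8464 - 1/122*(-277)) = 1/(8464 + 277/122) = 1/(1032885/122) = 122/1032885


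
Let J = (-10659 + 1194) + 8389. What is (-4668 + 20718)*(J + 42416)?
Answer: 663507000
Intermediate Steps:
J = -1076 (J = -9465 + 8389 = -1076)
(-4668 + 20718)*(J + 42416) = (-4668 + 20718)*(-1076 + 42416) = 16050*41340 = 663507000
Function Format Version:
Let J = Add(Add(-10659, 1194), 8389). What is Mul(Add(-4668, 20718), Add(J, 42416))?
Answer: 663507000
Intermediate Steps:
J = -1076 (J = Add(-9465, 8389) = -1076)
Mul(Add(-4668, 20718), Add(J, 42416)) = Mul(Add(-4668, 20718), Add(-1076, 42416)) = Mul(16050, 41340) = 663507000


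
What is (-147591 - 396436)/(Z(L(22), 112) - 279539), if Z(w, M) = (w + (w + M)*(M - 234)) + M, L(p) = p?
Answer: 544027/295753 ≈ 1.8395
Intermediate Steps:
Z(w, M) = M + w + (-234 + M)*(M + w) (Z(w, M) = (w + (M + w)*(-234 + M)) + M = (w + (-234 + M)*(M + w)) + M = M + w + (-234 + M)*(M + w))
(-147591 - 396436)/(Z(L(22), 112) - 279539) = (-147591 - 396436)/((112² - 233*112 - 233*22 + 112*22) - 279539) = -544027/((12544 - 26096 - 5126 + 2464) - 279539) = -544027/(-16214 - 279539) = -544027/(-295753) = -544027*(-1/295753) = 544027/295753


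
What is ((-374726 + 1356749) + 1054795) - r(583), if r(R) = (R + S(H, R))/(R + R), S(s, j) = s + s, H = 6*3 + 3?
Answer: 2374929163/1166 ≈ 2.0368e+6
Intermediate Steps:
H = 21 (H = 18 + 3 = 21)
S(s, j) = 2*s
r(R) = (42 + R)/(2*R) (r(R) = (R + 2*21)/(R + R) = (R + 42)/((2*R)) = (42 + R)*(1/(2*R)) = (42 + R)/(2*R))
((-374726 + 1356749) + 1054795) - r(583) = ((-374726 + 1356749) + 1054795) - (42 + 583)/(2*583) = (982023 + 1054795) - 625/(2*583) = 2036818 - 1*625/1166 = 2036818 - 625/1166 = 2374929163/1166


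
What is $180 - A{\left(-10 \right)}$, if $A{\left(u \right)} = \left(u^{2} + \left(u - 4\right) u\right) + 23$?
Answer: $-83$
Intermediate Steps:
$A{\left(u \right)} = 23 + u^{2} + u \left(-4 + u\right)$ ($A{\left(u \right)} = \left(u^{2} + \left(-4 + u\right) u\right) + 23 = \left(u^{2} + u \left(-4 + u\right)\right) + 23 = 23 + u^{2} + u \left(-4 + u\right)$)
$180 - A{\left(-10 \right)} = 180 - \left(23 - -40 + 2 \left(-10\right)^{2}\right) = 180 - \left(23 + 40 + 2 \cdot 100\right) = 180 - \left(23 + 40 + 200\right) = 180 - 263 = -83$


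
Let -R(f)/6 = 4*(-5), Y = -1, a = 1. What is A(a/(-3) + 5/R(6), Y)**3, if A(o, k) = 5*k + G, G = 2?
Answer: -27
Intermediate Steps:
R(f) = 120 (R(f) = -24*(-5) = -6*(-20) = 120)
A(o, k) = 2 + 5*k (A(o, k) = 5*k + 2 = 2 + 5*k)
A(a/(-3) + 5/R(6), Y)**3 = (2 + 5*(-1))**3 = (2 - 5)**3 = (-3)**3 = -27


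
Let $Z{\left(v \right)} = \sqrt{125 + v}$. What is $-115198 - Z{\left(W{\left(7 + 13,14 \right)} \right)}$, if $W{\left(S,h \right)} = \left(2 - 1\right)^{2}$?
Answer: $-115198 - 3 \sqrt{14} \approx -1.1521 \cdot 10^{5}$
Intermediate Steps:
$W{\left(S,h \right)} = 1$ ($W{\left(S,h \right)} = \left(2 + \left(-4 + 3\right)\right)^{2} = \left(2 - 1\right)^{2} = 1^{2} = 1$)
$-115198 - Z{\left(W{\left(7 + 13,14 \right)} \right)} = -115198 - \sqrt{125 + 1} = -115198 - \sqrt{126} = -115198 - 3 \sqrt{14}$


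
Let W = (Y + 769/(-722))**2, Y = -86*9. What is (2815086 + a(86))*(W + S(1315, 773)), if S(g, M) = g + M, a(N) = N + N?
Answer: 442329456691306229/260642 ≈ 1.6971e+12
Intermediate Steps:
a(N) = 2*N
Y = -774
S(g, M) = M + g
W = 313148802409/521284 (W = (-774 + 769/(-722))**2 = (-774 + 769*(-1/722))**2 = (-774 - 769/722)**2 = (-559597/722)**2 = 313148802409/521284 ≈ 6.0073e+5)
(2815086 + a(86))*(W + S(1315, 773)) = (2815086 + 2*86)*(313148802409/521284 + (773 + 1315)) = (2815086 + 172)*(313148802409/521284 + 2088) = 2815258*(314237243401/521284) = 442329456691306229/260642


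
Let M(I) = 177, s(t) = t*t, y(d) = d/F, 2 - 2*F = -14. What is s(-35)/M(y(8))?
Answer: 1225/177 ≈ 6.9209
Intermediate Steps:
F = 8 (F = 1 - ½*(-14) = 1 + 7 = 8)
y(d) = d/8
s(t) = t²
s(-35)/M(y(8)) = (-35)²/177 = 1225*(1/177) = 1225/177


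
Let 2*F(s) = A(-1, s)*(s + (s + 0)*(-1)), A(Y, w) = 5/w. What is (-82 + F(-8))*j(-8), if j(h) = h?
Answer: 656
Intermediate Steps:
F(s) = 0 (F(s) = ((5/s)*(s + (s + 0)*(-1)))/2 = ((5/s)*(s + s*(-1)))/2 = ((5/s)*(s - s))/2 = ((5/s)*0)/2 = (1/2)*0 = 0)
(-82 + F(-8))*j(-8) = (-82 + 0)*(-8) = -82*(-8) = 656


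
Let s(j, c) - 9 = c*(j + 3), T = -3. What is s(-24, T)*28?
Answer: 2016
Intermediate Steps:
s(j, c) = 9 + c*(3 + j) (s(j, c) = 9 + c*(j + 3) = 9 + c*(3 + j))
s(-24, T)*28 = (9 + 3*(-3) - 3*(-24))*28 = (9 - 9 + 72)*28 = 72*28 = 2016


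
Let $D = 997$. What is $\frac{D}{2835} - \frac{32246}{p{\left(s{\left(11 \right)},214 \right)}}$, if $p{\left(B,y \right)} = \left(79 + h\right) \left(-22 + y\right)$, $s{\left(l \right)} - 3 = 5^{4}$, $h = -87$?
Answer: $\frac{15491467}{725760} \approx 21.345$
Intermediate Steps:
$s{\left(l \right)} = 628$ ($s{\left(l \right)} = 3 + 5^{4} = 3 + 625 = 628$)
$p{\left(B,y \right)} = 176 - 8 y$ ($p{\left(B,y \right)} = \left(79 - 87\right) \left(-22 + y\right) = - 8 \left(-22 + y\right) = 176 - 8 y$)
$\frac{D}{2835} - \frac{32246}{p{\left(s{\left(11 \right)},214 \right)}} = \frac{997}{2835} - \frac{32246}{176 - 1712} = 997 \cdot \frac{1}{2835} - \frac{32246}{176 - 1712} = \frac{997}{2835} - \frac{32246}{-1536} = \frac{997}{2835} - - \frac{16123}{768} = \frac{997}{2835} + \frac{16123}{768} = \frac{15491467}{725760}$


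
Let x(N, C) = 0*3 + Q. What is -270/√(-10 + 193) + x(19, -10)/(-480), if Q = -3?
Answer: 1/160 - 90*√183/61 ≈ -19.953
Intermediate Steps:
x(N, C) = -3 (x(N, C) = 0*3 - 3 = 0 - 3 = -3)
-270/√(-10 + 193) + x(19, -10)/(-480) = -270/√(-10 + 193) - 3/(-480) = -270*√183/183 - 3*(-1/480) = -90*√183/61 + 1/160 = 1/160 - 90*√183/61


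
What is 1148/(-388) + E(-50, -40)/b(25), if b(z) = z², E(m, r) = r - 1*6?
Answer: -183837/60625 ≈ -3.0324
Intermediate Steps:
E(m, r) = -6 + r (E(m, r) = r - 6 = -6 + r)
1148/(-388) + E(-50, -40)/b(25) = 1148/(-388) + (-6 - 40)/(25²) = 1148*(-1/388) - 46/625 = -287/97 - 46*1/625 = -287/97 - 46/625 = -183837/60625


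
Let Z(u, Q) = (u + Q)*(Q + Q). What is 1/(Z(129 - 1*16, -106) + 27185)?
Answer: 1/25701 ≈ 3.8909e-5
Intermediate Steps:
Z(u, Q) = 2*Q*(Q + u) (Z(u, Q) = (Q + u)*(2*Q) = 2*Q*(Q + u))
1/(Z(129 - 1*16, -106) + 27185) = 1/(2*(-106)*(-106 + (129 - 1*16)) + 27185) = 1/(2*(-106)*(-106 + (129 - 16)) + 27185) = 1/(2*(-106)*(-106 + 113) + 27185) = 1/(2*(-106)*7 + 27185) = 1/(-1484 + 27185) = 1/25701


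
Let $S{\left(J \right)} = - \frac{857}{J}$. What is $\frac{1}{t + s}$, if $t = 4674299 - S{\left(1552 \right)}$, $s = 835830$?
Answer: $\frac{1552}{8551721065} \approx 1.8148 \cdot 10^{-7}$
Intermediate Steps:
$t = \frac{7254512905}{1552}$ ($t = 4674299 - - \frac{857}{1552} = 4674299 + \frac{857}{1552} = \frac{7254512905}{1552} \approx 4.6743 \cdot 10^{6}$)
$\frac{1}{t + s} = \frac{1}{\frac{7254512905}{1552} + 835830} = \frac{1}{\frac{8551721065}{1552}} = \frac{1552}{8551721065}$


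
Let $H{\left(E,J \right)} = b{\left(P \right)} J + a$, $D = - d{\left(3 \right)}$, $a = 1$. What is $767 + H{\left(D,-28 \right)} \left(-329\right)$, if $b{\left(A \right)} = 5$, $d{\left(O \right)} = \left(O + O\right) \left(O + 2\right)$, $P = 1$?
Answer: $46498$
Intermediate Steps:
$d{\left(O \right)} = 2 O \left(2 + O\right)$
$D = -30$ ($D = - 2 \cdot 3 \left(2 + 3\right) = - 2 \cdot 3 \cdot 5 = \left(-1\right) 30 = -30$)
$H{\left(E,J \right)} = 1 + 5 J$ ($H{\left(E,J \right)} = 5 J + 1 = 1 + 5 J$)
$767 + H{\left(D,-28 \right)} \left(-329\right) = 767 + \left(1 + 5 \left(-28\right)\right) \left(-329\right) = 767 + \left(1 - 140\right) \left(-329\right) = 767 - -45731 = 767 + 45731 = 46498$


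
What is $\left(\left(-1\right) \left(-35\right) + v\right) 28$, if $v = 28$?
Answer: $1764$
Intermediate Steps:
$\left(\left(-1\right) \left(-35\right) + v\right) 28 = \left(\left(-1\right) \left(-35\right) + 28\right) 28 = \left(35 + 28\right) 28 = 63 \cdot 28 = 1764$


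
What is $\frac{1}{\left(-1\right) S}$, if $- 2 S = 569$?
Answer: $\frac{2}{569} \approx 0.0035149$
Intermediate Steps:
$S = - \frac{569}{2}$ ($S = \left(- \frac{1}{2}\right) 569 = - \frac{569}{2} \approx -284.5$)
$\frac{1}{\left(-1\right) S} = \frac{1}{\left(-1\right) \left(- \frac{569}{2}\right)} = \frac{1}{\frac{569}{2}} = \frac{2}{569}$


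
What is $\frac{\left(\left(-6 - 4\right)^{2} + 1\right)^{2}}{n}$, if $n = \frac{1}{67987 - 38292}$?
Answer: $302918695$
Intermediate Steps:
$n = \frac{1}{29695} \approx 3.3676 \cdot 10^{-5}$
$\frac{\left(\left(-6 - 4\right)^{2} + 1\right)^{2}}{n} = \left(\left(-6 - 4\right)^{2} + 1\right)^{2} \frac{1}{\frac{1}{29695}} = \left(\left(-10\right)^{2} + 1\right)^{2} \cdot 29695 = \left(100 + 1\right)^{2} \cdot 29695 = 101^{2} \cdot 29695 = 10201 \cdot 29695 = 302918695$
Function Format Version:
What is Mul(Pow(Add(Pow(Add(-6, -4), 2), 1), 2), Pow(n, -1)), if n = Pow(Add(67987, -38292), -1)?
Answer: 302918695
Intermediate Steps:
n = Rational(1, 29695) (n = Pow(29695, -1) = Rational(1, 29695) ≈ 3.3676e-5)
Mul(Pow(Add(Pow(Add(-6, -4), 2), 1), 2), Pow(n, -1)) = Mul(Pow(Add(Pow(Add(-6, -4), 2), 1), 2), Pow(Rational(1, 29695), -1)) = Mul(Pow(Add(Pow(-10, 2), 1), 2), 29695) = Mul(Pow(Add(100, 1), 2), 29695) = Mul(Pow(101, 2), 29695) = Mul(10201, 29695) = 302918695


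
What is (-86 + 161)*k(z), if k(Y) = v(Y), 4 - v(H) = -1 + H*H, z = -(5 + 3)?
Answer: -4425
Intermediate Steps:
z = -8 (z = -1*8 = -8)
v(H) = 5 - H² (v(H) = 4 - (-1 + H*H) = 4 - (-1 + H²) = 4 + (1 - H²) = 5 - H²)
k(Y) = 5 - Y²
(-86 + 161)*k(z) = (-86 + 161)*(5 - 1*(-8)²) = 75*(5 - 1*64) = 75*(5 - 64) = 75*(-59) = -4425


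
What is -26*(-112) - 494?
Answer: 2418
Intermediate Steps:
-26*(-112) - 494 = 2912 - 494 = 2418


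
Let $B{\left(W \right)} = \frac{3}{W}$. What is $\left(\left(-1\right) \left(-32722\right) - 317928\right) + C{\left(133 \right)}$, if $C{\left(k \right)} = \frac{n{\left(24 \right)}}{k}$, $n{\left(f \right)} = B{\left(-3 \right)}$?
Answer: $- \frac{37932399}{133} \approx -2.8521 \cdot 10^{5}$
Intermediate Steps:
$n{\left(f \right)} = -1$ ($n{\left(f \right)} = \frac{3}{-3} = 3 \left(- \frac{1}{3}\right) = -1$)
$C{\left(k \right)} = - \frac{1}{k}$
$\left(\left(-1\right) \left(-32722\right) - 317928\right) + C{\left(133 \right)} = \left(\left(-1\right) \left(-32722\right) - 317928\right) - \frac{1}{133} = \left(32722 - 317928\right) - \frac{1}{133} = -285206 - \frac{1}{133} = - \frac{37932399}{133}$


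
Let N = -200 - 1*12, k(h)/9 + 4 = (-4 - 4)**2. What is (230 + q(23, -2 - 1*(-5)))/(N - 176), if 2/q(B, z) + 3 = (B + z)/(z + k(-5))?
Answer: -91901/155491 ≈ -0.59104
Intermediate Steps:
k(h) = 540 (k(h) = -36 + 9*(-4 - 4)**2 = -36 + 9*(-8)**2 = -36 + 9*64 = -36 + 576 = 540)
q(B, z) = 2/(-3 + (B + z)/(540 + z)) (q(B, z) = 2/(-3 + (B + z)/(z + 540)) = 2/(-3 + (B + z)/(540 + z)))
N = -212 (N = -200 - 12 = -212)
(230 + q(23, -2 - 1*(-5)))/(N - 176) = (230 + 2*(-540 - (-2 - 1*(-5)))/(1620 - 1*23 + 2*(-2 - 1*(-5))))/(-212 - 176) = (230 + 2*(-540 - (-2 + 5))/(1620 - 23 + 2*(-2 + 5)))/(-388) = (230 + 2*(-540 - 1*3)/(1620 - 23 + 2*3))*(-1/388) = (230 + 2*(-540 - 3)/(1620 - 23 + 6))*(-1/388) = (230 + 2*(-543)/1603)*(-1/388) = (230 + 2*(1/1603)*(-543))*(-1/388) = (230 - 1086/1603)*(-1/388) = (367604/1603)*(-1/388) = -91901/155491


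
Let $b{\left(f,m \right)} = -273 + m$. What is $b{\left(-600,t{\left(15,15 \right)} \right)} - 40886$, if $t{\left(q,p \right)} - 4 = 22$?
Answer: $-41133$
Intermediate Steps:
$t{\left(q,p \right)} = 26$ ($t{\left(q,p \right)} = 4 + 22 = 26$)
$b{\left(-600,t{\left(15,15 \right)} \right)} - 40886 = \left(-273 + 26\right) - 40886 = -247 - 40886 = -41133$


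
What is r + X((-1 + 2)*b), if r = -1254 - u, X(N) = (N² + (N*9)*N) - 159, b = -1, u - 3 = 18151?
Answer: -19557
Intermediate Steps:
u = 18154 (u = 3 + 18151 = 18154)
X(N) = -159 + 10*N² (X(N) = (N² + (9*N)*N) - 159 = (N² + 9*N²) - 159 = 10*N² - 159 = -159 + 10*N²)
r = -19408 (r = -1254 - 1*18154 = -1254 - 18154 = -19408)
r + X((-1 + 2)*b) = -19408 + (-159 + 10*((-1 + 2)*(-1))²) = -19408 + (-159 + 10*(1*(-1))²) = -19408 + (-159 + 10*(-1)²) = -19408 + (-159 + 10*1) = -19408 + (-159 + 10) = -19408 - 149 = -19557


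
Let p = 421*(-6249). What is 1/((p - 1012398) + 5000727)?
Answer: 1/1357500 ≈ 7.3665e-7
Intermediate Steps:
p = -2630829
1/((p - 1012398) + 5000727) = 1/((-2630829 - 1012398) + 5000727) = 1/(-3643227 + 5000727) = 1/1357500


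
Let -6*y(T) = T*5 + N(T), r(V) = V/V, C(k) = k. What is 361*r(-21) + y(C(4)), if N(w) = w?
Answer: 357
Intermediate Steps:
r(V) = 1
y(T) = -T (y(T) = -(T*5 + T)/6 = -(5*T + T)/6 = -T)
361*r(-21) + y(C(4)) = 361*1 - 1*4 = 361 - 4 = 357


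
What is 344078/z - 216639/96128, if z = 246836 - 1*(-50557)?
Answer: -31351392143/28587794304 ≈ -1.0967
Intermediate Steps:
z = 297393 (z = 246836 + 50557 = 297393)
344078/z - 216639/96128 = 344078/297393 - 216639/96128 = -31351392143/28587794304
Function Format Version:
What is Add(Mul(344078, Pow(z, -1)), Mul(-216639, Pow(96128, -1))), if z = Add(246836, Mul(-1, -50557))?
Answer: Rational(-31351392143, 28587794304) ≈ -1.0967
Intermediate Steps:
z = 297393 (z = Add(246836, 50557) = 297393)
Add(Mul(344078, Pow(z, -1)), Mul(-216639, Pow(96128, -1))) = Add(Mul(344078, Pow(297393, -1)), Mul(-216639, Pow(96128, -1))) = Add(Mul(344078, Rational(1, 297393)), Mul(-216639, Rational(1, 96128))) = Add(Rational(344078, 297393), Rational(-216639, 96128)) = Rational(-31351392143, 28587794304)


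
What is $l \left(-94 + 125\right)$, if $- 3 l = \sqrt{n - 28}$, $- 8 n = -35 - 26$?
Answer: $- \frac{31 i \sqrt{326}}{12} \approx - 46.643 i$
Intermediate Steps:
$n = \frac{61}{8}$ ($n = - \frac{-35 - 26}{8} = \left(- \frac{1}{8}\right) \left(-61\right) = \frac{61}{8} \approx 7.625$)
$l = - \frac{i \sqrt{326}}{12}$ ($l = - \frac{\sqrt{\frac{61}{8} - 28}}{3} = - \frac{\sqrt{- \frac{163}{8}}}{3} = - \frac{\frac{1}{4} i \sqrt{326}}{3} = - \frac{i \sqrt{326}}{12} \approx - 1.5046 i$)
$l \left(-94 + 125\right) = - \frac{i \sqrt{326}}{12} \left(-94 + 125\right) = - \frac{i \sqrt{326}}{12} \cdot 31 = - \frac{31 i \sqrt{326}}{12}$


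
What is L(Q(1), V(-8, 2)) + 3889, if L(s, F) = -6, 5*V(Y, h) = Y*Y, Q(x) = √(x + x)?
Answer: 3883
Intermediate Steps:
Q(x) = √2*√x (Q(x) = √(2*x) = √2*√x)
V(Y, h) = Y²/5 (V(Y, h) = (Y*Y)/5 = Y²/5)
L(Q(1), V(-8, 2)) + 3889 = -6 + 3889 = 3883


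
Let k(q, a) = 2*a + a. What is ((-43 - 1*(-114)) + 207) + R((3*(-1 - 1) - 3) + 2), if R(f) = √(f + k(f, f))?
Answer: 278 + 2*I*√7 ≈ 278.0 + 5.2915*I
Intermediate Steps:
k(q, a) = 3*a
R(f) = 2*√f (R(f) = √(f + 3*f) = √(4*f) = 2*√f)
((-43 - 1*(-114)) + 207) + R((3*(-1 - 1) - 3) + 2) = ((-43 - 1*(-114)) + 207) + 2*√((3*(-1 - 1) - 3) + 2) = ((-43 + 114) + 207) + 2*√((3*(-2) - 3) + 2) = (71 + 207) + 2*√((-6 - 3) + 2) = 278 + 2*√(-9 + 2) = 278 + 2*√(-7) = 278 + 2*(I*√7) = 278 + 2*I*√7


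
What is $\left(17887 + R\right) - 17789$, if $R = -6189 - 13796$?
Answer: $-19887$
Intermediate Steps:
$R = -19985$
$\left(17887 + R\right) - 17789 = \left(17887 - 19985\right) - 17789 = -2098 - 17789 = -19887$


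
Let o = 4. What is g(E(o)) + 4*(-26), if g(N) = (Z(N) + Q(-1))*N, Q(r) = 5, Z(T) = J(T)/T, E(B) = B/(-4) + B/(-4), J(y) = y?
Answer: -116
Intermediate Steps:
E(B) = -B/2 (E(B) = B*(-1/4) + B*(-1/4) = -B/4 - B/4 = -B/2)
Z(T) = 1 (Z(T) = T/T = 1)
g(N) = 6*N (g(N) = (1 + 5)*N = 6*N)
g(E(o)) + 4*(-26) = 6*(-1/2*4) + 4*(-26) = 6*(-2) - 104 = -12 - 104 = -116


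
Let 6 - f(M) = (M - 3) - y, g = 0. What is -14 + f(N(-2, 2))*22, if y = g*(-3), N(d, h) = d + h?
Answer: 184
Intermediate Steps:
y = 0 (y = 0*(-3) = 0)
f(M) = 9 - M (f(M) = 6 - ((M - 3) - 1*0) = 6 - ((-3 + M) + 0) = 6 - (-3 + M) = 6 + (3 - M) = 9 - M)
-14 + f(N(-2, 2))*22 = -14 + (9 - (-2 + 2))*22 = -14 + (9 - 1*0)*22 = -14 + (9 + 0)*22 = -14 + 9*22 = -14 + 198 = 184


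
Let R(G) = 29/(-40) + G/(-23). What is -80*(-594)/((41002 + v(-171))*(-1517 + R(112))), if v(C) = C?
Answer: -1619200/2118353111 ≈ -0.00076437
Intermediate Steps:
R(G) = -29/40 - G/23 (R(G) = 29*(-1/40) + G*(-1/23) = -29/40 - G/23)
-80*(-594)/((41002 + v(-171))*(-1517 + R(112))) = -80*(-594)/((41002 - 171)*(-1517 + (-29/40 - 1/23*112))) = -(-47520)/(40831*(-1517 + (-29/40 - 112/23))) = -(-47520)/(40831*(-1517 - 5147/920)) = -(-47520)/(40831*(-1400787/920)) = -(-47520)/(-57195533997/920) = -(-47520)*(-920)/57195533997 = -1*1619200/2118353111 = -1619200/2118353111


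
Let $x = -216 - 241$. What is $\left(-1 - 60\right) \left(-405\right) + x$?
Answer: $24248$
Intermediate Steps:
$x = -457$
$\left(-1 - 60\right) \left(-405\right) + x = \left(-1 - 60\right) \left(-405\right) - 457 = \left(-61\right) \left(-405\right) - 457 = 24705 - 457 = 24248$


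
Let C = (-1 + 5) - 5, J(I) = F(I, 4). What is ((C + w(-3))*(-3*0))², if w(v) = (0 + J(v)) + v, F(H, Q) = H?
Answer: 0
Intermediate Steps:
J(I) = I
C = -1 (C = 4 - 5 = -1)
w(v) = 2*v (w(v) = (0 + v) + v = v + v = 2*v)
((C + w(-3))*(-3*0))² = ((-1 + 2*(-3))*(-3*0))² = ((-1 - 6)*0)² = (-7*0)² = 0² = 0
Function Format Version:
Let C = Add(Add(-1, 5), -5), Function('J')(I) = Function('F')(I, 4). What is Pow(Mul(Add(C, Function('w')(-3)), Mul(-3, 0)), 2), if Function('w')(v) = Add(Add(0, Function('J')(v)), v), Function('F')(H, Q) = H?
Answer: 0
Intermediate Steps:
Function('J')(I) = I
C = -1 (C = Add(4, -5) = -1)
Function('w')(v) = Mul(2, v) (Function('w')(v) = Add(Add(0, v), v) = Add(v, v) = Mul(2, v))
Pow(Mul(Add(C, Function('w')(-3)), Mul(-3, 0)), 2) = Pow(Mul(Add(-1, Mul(2, -3)), Mul(-3, 0)), 2) = Pow(Mul(Add(-1, -6), 0), 2) = Pow(Mul(-7, 0), 2) = Pow(0, 2) = 0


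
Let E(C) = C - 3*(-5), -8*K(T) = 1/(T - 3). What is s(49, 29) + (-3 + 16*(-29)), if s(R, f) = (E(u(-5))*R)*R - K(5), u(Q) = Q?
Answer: 376689/16 ≈ 23543.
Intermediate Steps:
K(T) = -1/(8*(-3 + T)) (K(T) = -1/(8*(T - 3)) = -1/(8*(-3 + T)))
E(C) = 15 + C (E(C) = C + 15 = 15 + C)
s(R, f) = 1/16 + 10*R² (s(R, f) = ((15 - 5)*R)*R - (-1)/(-24 + 8*5) = (10*R)*R - (-1)/(-24 + 40) = 10*R² - (-1)/16 = 10*R² - 1*(-1/16) = 10*R² + 1/16 = 1/16 + 10*R²)
s(49, 29) + (-3 + 16*(-29)) = (1/16 + 10*49²) + (-3 + 16*(-29)) = (1/16 + 10*2401) + (-3 - 464) = (1/16 + 24010) - 467 = 384161/16 - 467 = 376689/16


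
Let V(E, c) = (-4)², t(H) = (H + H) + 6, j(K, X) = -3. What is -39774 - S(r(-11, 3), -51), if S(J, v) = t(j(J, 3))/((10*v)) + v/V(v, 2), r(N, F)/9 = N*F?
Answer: -636333/16 ≈ -39771.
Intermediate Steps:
t(H) = 6 + 2*H (t(H) = 2*H + 6 = 6 + 2*H)
r(N, F) = 9*F*N (r(N, F) = 9*(N*F) = 9*(F*N) = 9*F*N)
V(E, c) = 16
S(J, v) = v/16 (S(J, v) = (6 + 2*(-3))/((10*v)) + v/16 = (6 - 6)*(1/(10*v)) + v*(1/16) = 0*(1/(10*v)) + v/16 = 0 + v/16 = v/16)
-39774 - S(r(-11, 3), -51) = -39774 - (-51)/16 = -39774 - 1*(-51/16) = -39774 + 51/16 = -636333/16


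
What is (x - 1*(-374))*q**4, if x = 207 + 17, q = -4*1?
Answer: 153088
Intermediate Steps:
q = -4
x = 224
(x - 1*(-374))*q**4 = (224 - 1*(-374))*(-4)**4 = (224 + 374)*256 = 598*256 = 153088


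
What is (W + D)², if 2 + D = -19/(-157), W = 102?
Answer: 247086961/24649 ≈ 10024.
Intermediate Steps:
D = -295/157 (D = -2 - 19/(-157) = -2 - 19*(-1/157) = -2 + 19/157 = -295/157 ≈ -1.8790)
(W + D)² = (102 - 295/157)² = (15719/157)² = 247086961/24649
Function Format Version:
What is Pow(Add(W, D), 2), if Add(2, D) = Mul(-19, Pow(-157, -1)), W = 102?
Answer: Rational(247086961, 24649) ≈ 10024.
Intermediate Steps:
D = Rational(-295, 157) (D = Add(-2, Mul(-19, Pow(-157, -1))) = Add(-2, Mul(-19, Rational(-1, 157))) = Add(-2, Rational(19, 157)) = Rational(-295, 157) ≈ -1.8790)
Pow(Add(W, D), 2) = Pow(Add(102, Rational(-295, 157)), 2) = Pow(Rational(15719, 157), 2) = Rational(247086961, 24649)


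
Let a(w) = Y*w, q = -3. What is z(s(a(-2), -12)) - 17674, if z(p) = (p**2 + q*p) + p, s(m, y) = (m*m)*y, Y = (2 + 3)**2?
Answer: 900042326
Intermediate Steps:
Y = 25 (Y = 5**2 = 25)
a(w) = 25*w
s(m, y) = y*m**2 (s(m, y) = m**2*y = y*m**2)
z(p) = p**2 - 2*p (z(p) = (p**2 - 3*p) + p = p**2 - 2*p)
z(s(a(-2), -12)) - 17674 = (-12*(25*(-2))**2)*(-2 - 12*(25*(-2))**2) - 17674 = (-12*(-50)**2)*(-2 - 12*(-50)**2) - 17674 = (-12*2500)*(-2 - 12*2500) - 17674 = -30000*(-2 - 30000) - 17674 = -30000*(-30002) - 17674 = 900060000 - 17674 = 900042326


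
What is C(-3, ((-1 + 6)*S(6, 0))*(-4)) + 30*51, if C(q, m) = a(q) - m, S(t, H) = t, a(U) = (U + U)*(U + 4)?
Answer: 1644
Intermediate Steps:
a(U) = 2*U*(4 + U) (a(U) = (2*U)*(4 + U) = 2*U*(4 + U))
C(q, m) = -m + 2*q*(4 + q) (C(q, m) = 2*q*(4 + q) - m = -m + 2*q*(4 + q))
C(-3, ((-1 + 6)*S(6, 0))*(-4)) + 30*51 = (-(-1 + 6)*6*(-4) + 2*(-3)*(4 - 3)) + 30*51 = (-5*6*(-4) + 2*(-3)*1) + 1530 = (-30*(-4) - 6) + 1530 = (-1*(-120) - 6) + 1530 = (120 - 6) + 1530 = 114 + 1530 = 1644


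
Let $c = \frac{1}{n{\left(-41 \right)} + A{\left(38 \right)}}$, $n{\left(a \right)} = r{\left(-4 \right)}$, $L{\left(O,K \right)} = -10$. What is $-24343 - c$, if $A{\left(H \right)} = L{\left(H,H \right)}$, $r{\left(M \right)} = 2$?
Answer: $- \frac{194743}{8} \approx -24343.0$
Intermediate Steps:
$A{\left(H \right)} = -10$
$n{\left(a \right)} = 2$
$c = - \frac{1}{8}$ ($c = \frac{1}{2 - 10} = \frac{1}{-8} = - \frac{1}{8} \approx -0.125$)
$-24343 - c = -24343 - - \frac{1}{8} = -24343 + \frac{1}{8} = - \frac{194743}{8}$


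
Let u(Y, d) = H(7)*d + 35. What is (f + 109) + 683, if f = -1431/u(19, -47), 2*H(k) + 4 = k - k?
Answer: 33579/43 ≈ 780.91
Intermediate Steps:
H(k) = -2 (H(k) = -2 + (k - k)/2 = -2 + (½)*0 = -2 + 0 = -2)
u(Y, d) = 35 - 2*d (u(Y, d) = -2*d + 35 = 35 - 2*d)
f = -477/43 (f = -1431/(35 - 2*(-47)) = -1431/(35 + 94) = -1431/129 = -1431*1/129 = -477/43 ≈ -11.093)
(f + 109) + 683 = (-477/43 + 109) + 683 = 4210/43 + 683 = 33579/43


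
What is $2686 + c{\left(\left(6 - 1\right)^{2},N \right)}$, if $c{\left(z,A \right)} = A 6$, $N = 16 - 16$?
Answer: $2686$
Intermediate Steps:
$N = 0$ ($N = 16 - 16 = 0$)
$c{\left(z,A \right)} = 6 A$
$2686 + c{\left(\left(6 - 1\right)^{2},N \right)} = 2686 + 6 \cdot 0 = 2686 + 0 = 2686$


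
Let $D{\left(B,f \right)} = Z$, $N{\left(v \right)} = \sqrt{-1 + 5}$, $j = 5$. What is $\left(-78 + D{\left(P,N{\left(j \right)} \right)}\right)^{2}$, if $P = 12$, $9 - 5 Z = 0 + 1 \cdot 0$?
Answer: $\frac{145161}{25} \approx 5806.4$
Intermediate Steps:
$Z = \frac{9}{5}$ ($Z = \frac{9}{5} - \frac{0 + 1 \cdot 0}{5} = \frac{9}{5} - \frac{0 + 0}{5} = \frac{9}{5} - 0 = \frac{9}{5} + 0 = \frac{9}{5} \approx 1.8$)
$N{\left(v \right)} = 2$ ($N{\left(v \right)} = \sqrt{4} = 2$)
$D{\left(B,f \right)} = \frac{9}{5}$
$\left(-78 + D{\left(P,N{\left(j \right)} \right)}\right)^{2} = \left(-78 + \frac{9}{5}\right)^{2} = \left(- \frac{381}{5}\right)^{2} = \frac{145161}{25}$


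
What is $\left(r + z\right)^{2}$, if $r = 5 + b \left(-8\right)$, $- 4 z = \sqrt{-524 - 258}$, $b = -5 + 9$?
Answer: $\frac{\left(108 + i \sqrt{782}\right)^{2}}{16} \approx 680.13 + 377.52 i$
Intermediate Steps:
$b = 4$
$z = - \frac{i \sqrt{782}}{4}$ ($z = - \frac{\sqrt{-524 - 258}}{4} = - \frac{\sqrt{-782}}{4} = - \frac{i \sqrt{782}}{4} \approx - 6.9911 i$)
$r = -27$ ($r = 5 + 4 \left(-8\right) = 5 - 32 = -27$)
$\left(r + z\right)^{2} = \left(-27 - \frac{i \sqrt{782}}{4}\right)^{2}$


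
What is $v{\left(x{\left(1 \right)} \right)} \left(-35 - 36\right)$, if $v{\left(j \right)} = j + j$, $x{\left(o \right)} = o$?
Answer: $-142$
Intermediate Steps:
$v{\left(j \right)} = 2 j$
$v{\left(x{\left(1 \right)} \right)} \left(-35 - 36\right) = 2 \cdot 1 \left(-35 - 36\right) = 2 \left(-71\right) = -142$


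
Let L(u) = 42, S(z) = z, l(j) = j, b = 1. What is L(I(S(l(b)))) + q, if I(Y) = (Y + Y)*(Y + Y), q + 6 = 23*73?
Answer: 1715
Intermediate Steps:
q = 1673 (q = -6 + 23*73 = -6 + 1679 = 1673)
I(Y) = 4*Y² (I(Y) = (2*Y)*(2*Y) = 4*Y²)
L(I(S(l(b)))) + q = 42 + 1673 = 1715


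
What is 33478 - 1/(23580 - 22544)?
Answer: 34683207/1036 ≈ 33478.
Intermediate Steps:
33478 - 1/(23580 - 22544) = 33478 - 1/1036 = 34683207/1036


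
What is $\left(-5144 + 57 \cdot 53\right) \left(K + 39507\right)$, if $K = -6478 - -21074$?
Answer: $-114860669$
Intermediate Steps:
$K = 14596$ ($K = -6478 + 21074 = 14596$)
$\left(-5144 + 57 \cdot 53\right) \left(K + 39507\right) = \left(-5144 + 57 \cdot 53\right) \left(14596 + 39507\right) = \left(-5144 + 3021\right) 54103 = \left(-2123\right) 54103 = -114860669$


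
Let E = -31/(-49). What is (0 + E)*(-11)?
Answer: -341/49 ≈ -6.9592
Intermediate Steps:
E = 31/49 (E = -31*(-1/49) = 31/49 ≈ 0.63265)
(0 + E)*(-11) = (0 + 31/49)*(-11) = (31/49)*(-11) = -341/49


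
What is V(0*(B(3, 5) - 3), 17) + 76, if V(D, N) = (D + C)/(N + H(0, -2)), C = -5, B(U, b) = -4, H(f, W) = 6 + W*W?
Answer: 2047/27 ≈ 75.815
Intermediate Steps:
H(f, W) = 6 + W²
V(D, N) = (-5 + D)/(10 + N) (V(D, N) = (D - 5)/(N + (6 + (-2)²)) = (-5 + D)/(N + (6 + 4)) = (-5 + D)/(N + 10) = (-5 + D)/(10 + N))
V(0*(B(3, 5) - 3), 17) + 76 = (-5 + 0*(-4 - 3))/(10 + 17) + 76 = (-5 + 0*(-7))/27 + 76 = (-5 + 0)/27 + 76 = (1/27)*(-5) + 76 = -5/27 + 76 = 2047/27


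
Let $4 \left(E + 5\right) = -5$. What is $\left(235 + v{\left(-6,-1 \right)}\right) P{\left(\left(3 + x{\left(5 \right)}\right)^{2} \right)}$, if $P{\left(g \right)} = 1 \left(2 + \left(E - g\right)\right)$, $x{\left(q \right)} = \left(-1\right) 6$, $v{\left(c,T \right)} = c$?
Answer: $- \frac{12137}{4} \approx -3034.3$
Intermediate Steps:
$E = - \frac{25}{4}$ ($E = -5 + \frac{1}{4} \left(-5\right) = -5 - \frac{5}{4} = - \frac{25}{4} \approx -6.25$)
$x{\left(q \right)} = -6$
$P{\left(g \right)} = - \frac{17}{4} - g$ ($P{\left(g \right)} = 1 \left(2 - \left(\frac{25}{4} + g\right)\right) = 1 \left(- \frac{17}{4} - g\right) = - \frac{17}{4} - g$)
$\left(235 + v{\left(-6,-1 \right)}\right) P{\left(\left(3 + x{\left(5 \right)}\right)^{2} \right)} = \left(235 - 6\right) \left(- \frac{17}{4} - \left(3 - 6\right)^{2}\right) = 229 \left(- \frac{17}{4} - \left(-3\right)^{2}\right) = 229 \left(- \frac{17}{4} - 9\right) = 229 \left(- \frac{53}{4}\right) = - \frac{12137}{4}$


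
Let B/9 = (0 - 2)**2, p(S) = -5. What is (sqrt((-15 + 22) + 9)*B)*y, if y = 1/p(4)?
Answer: -144/5 ≈ -28.800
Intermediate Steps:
B = 36 (B = 9*(0 - 2)**2 = 9*(-2)**2 = 9*4 = 36)
y = -1/5 (y = 1/(-5) = -1/5 ≈ -0.20000)
(sqrt((-15 + 22) + 9)*B)*y = (sqrt((-15 + 22) + 9)*36)*(-1/5) = (sqrt(7 + 9)*36)*(-1/5) = (sqrt(16)*36)*(-1/5) = (4*36)*(-1/5) = 144*(-1/5) = -144/5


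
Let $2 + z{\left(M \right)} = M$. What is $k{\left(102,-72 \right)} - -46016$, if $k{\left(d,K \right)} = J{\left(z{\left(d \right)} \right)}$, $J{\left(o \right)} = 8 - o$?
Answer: $45924$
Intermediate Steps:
$z{\left(M \right)} = -2 + M$
$k{\left(d,K \right)} = 10 - d$ ($k{\left(d,K \right)} = 8 - \left(-2 + d\right) = 10 - d$)
$k{\left(102,-72 \right)} - -46016 = \left(10 - 102\right) - -46016 = \left(10 - 102\right) + 46016 = -92 + 46016 = 45924$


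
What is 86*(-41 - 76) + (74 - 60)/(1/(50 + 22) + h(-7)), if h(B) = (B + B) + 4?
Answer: -7235586/719 ≈ -10063.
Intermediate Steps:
h(B) = 4 + 2*B (h(B) = 2*B + 4 = 4 + 2*B)
86*(-41 - 76) + (74 - 60)/(1/(50 + 22) + h(-7)) = 86*(-41 - 76) + (74 - 60)/(1/(50 + 22) + (4 + 2*(-7))) = 86*(-117) + 14/(1/72 + (4 - 14)) = -10062 + 14/(1/72 - 10) = -10062 + 14/(-719/72) = -10062 + 14*(-72/719) = -10062 - 1008/719 = -7235586/719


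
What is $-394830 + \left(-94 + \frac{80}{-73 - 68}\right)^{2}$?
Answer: $- \frac{7671819674}{19881} \approx -3.8589 \cdot 10^{5}$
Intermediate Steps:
$-394830 + \left(-94 + \frac{80}{-73 - 68}\right)^{2} = -394830 + \left(-94 + \frac{80}{-141}\right)^{2} = -394830 + \left(-94 + 80 \left(- \frac{1}{141}\right)\right)^{2} = -394830 + \left(-94 - \frac{80}{141}\right)^{2} = -394830 + \left(- \frac{13334}{141}\right)^{2} = -394830 + \frac{177795556}{19881} = - \frac{7671819674}{19881}$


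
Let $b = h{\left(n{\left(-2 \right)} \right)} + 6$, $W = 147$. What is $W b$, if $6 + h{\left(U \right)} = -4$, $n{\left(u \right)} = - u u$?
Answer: $-588$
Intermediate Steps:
$n{\left(u \right)} = - u^{2}$
$h{\left(U \right)} = -10$ ($h{\left(U \right)} = -6 - 4 = -10$)
$b = -4$ ($b = -10 + 6 = -4$)
$W b = 147 \left(-4\right) = -588$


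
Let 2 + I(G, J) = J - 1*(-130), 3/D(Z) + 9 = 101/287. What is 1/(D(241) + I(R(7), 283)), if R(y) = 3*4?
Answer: 2482/1019241 ≈ 0.0024351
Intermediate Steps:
R(y) = 12
D(Z) = -861/2482 (D(Z) = 3/(-9 + 101/287) = 3/(-2482/287) = 3*(-287/2482) = -861/2482)
I(G, J) = 128 + J (I(G, J) = -2 + (J - 1*(-130)) = -2 + (J + 130) = -2 + (130 + J) = 128 + J)
1/(D(241) + I(R(7), 283)) = 1/(-861/2482 + (128 + 283)) = 1/(-861/2482 + 411) = 1/(1019241/2482) = 2482/1019241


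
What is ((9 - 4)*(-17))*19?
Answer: -1615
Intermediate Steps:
((9 - 4)*(-17))*19 = (5*(-17))*19 = -85*19 = -1615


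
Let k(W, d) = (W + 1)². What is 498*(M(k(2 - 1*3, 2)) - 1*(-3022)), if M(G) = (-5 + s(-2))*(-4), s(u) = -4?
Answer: 1522884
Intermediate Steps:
k(W, d) = (1 + W)²
M(G) = 36 (M(G) = (-5 - 4)*(-4) = -9*(-4) = 36)
498*(M(k(2 - 1*3, 2)) - 1*(-3022)) = 498*(36 - 1*(-3022)) = 498*(36 + 3022) = 498*3058 = 1522884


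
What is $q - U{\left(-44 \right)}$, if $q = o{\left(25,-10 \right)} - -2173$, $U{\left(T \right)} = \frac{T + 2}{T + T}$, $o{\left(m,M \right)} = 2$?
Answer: $\frac{95679}{44} \approx 2174.5$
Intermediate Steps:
$U{\left(T \right)} = \frac{2 + T}{2 T}$
$q = 2175$ ($q = 2 - -2173 = 2 + 2173 = 2175$)
$q - U{\left(-44 \right)} = 2175 - \frac{2 - 44}{2 \left(-44\right)} = 2175 - \frac{1}{2} \left(- \frac{1}{44}\right) \left(-42\right) = 2175 - \frac{21}{44} = \frac{95679}{44}$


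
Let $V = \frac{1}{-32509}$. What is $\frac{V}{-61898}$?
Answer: $\frac{1}{2012242082} \approx 4.9696 \cdot 10^{-10}$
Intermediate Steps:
$V = - \frac{1}{32509} \approx -3.0761 \cdot 10^{-5}$
$\frac{V}{-61898} = - \frac{1}{32509 \left(-61898\right)} = \left(- \frac{1}{32509}\right) \left(- \frac{1}{61898}\right) = \frac{1}{2012242082}$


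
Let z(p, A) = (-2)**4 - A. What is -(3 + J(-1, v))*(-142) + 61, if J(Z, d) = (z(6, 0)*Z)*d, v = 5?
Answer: -10873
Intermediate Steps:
z(p, A) = 16 - A
J(Z, d) = 16*Z*d (J(Z, d) = ((16 - 1*0)*Z)*d = ((16 + 0)*Z)*d = (16*Z)*d = 16*Z*d)
-(3 + J(-1, v))*(-142) + 61 = -(3 + 16*(-1)*5)*(-142) + 61 = -(3 - 80)*(-142) + 61 = -1*(-77)*(-142) + 61 = 77*(-142) + 61 = -10934 + 61 = -10873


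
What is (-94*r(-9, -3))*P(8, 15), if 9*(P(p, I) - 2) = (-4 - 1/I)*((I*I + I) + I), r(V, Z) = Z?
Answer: -95786/3 ≈ -31929.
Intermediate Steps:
P(p, I) = 2 + (-4 - 1/I)*(I² + 2*I)/9 (P(p, I) = 2 + ((-4 - 1/I)*((I*I + I) + I))/9 = 2 + ((-4 - 1/I)*((I² + I) + I))/9 = 2 + ((-4 - 1/I)*((I + I²) + I))/9 = 2 + ((-4 - 1/I)*(I² + 2*I))/9 = 2 + (-4 - 1/I)*(I² + 2*I)/9)
(-94*r(-9, -3))*P(8, 15) = (-94*(-3))*(16/9 - 1*15 - 4/9*15²) = 282*(16/9 - 15 - 4/9*225) = 282*(16/9 - 15 - 100) = 282*(-1019/9) = -95786/3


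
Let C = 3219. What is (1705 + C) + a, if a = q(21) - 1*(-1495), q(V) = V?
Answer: 6440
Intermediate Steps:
a = 1516 (a = 21 - 1*(-1495) = 21 + 1495 = 1516)
(1705 + C) + a = (1705 + 3219) + 1516 = 4924 + 1516 = 6440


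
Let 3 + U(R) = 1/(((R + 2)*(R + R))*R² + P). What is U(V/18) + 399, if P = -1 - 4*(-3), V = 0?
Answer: 4357/11 ≈ 396.09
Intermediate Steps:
P = 11 (P = -1 + 12 = 11)
U(R) = -3 + 1/(11 + 2*R³*(2 + R)) (U(R) = -3 + 1/(((R + 2)*(R + R))*R² + 11) = -3 + 1/(((2 + R)*(2*R))*R² + 11) = -3 + 1/((2*R*(2 + R))*R² + 11) = -3 + 1/(2*R³*(2 + R) + 11) = -3 + 1/(11 + 2*R³*(2 + R)))
U(V/18) + 399 = 2*(-16 - 6*(0/18)³ - 3*(0/18)⁴)/(11 + 2*(0/18)⁴ + 4*(0/18)³) + 399 = 2*(-16 - 6*(0*(1/18))³ - 3*(0*(1/18))⁴)/(11 + 2*(0*(1/18))⁴ + 4*(0*(1/18))³) + 399 = 2*(-16 - 6*0³ - 3*0⁴)/(11 + 2*0⁴ + 4*0³) + 399 = 2*(-16 - 6*0 - 3*0)/(11 + 2*0 + 4*0) + 399 = 2*(-16 + 0 + 0)/(11 + 0 + 0) + 399 = 2*(-16)/11 + 399 = 2*(1/11)*(-16) + 399 = -32/11 + 399 = 4357/11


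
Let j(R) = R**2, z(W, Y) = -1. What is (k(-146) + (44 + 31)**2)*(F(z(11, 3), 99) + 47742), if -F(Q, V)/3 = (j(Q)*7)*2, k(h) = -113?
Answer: 262922400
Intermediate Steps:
F(Q, V) = -42*Q**2 (F(Q, V) = -3*Q**2*7*2 = -3*7*Q**2*2 = -42*Q**2)
(k(-146) + (44 + 31)**2)*(F(z(11, 3), 99) + 47742) = (-113 + (44 + 31)**2)*(-42*(-1)**2 + 47742) = (-113 + 75**2)*(-42*1 + 47742) = (-113 + 5625)*(-42 + 47742) = 5512*47700 = 262922400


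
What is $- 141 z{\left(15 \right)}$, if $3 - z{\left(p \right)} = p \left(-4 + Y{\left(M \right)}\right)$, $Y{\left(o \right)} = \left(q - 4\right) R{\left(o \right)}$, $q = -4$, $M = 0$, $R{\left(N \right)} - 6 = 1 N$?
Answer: $-110403$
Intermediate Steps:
$R{\left(N \right)} = 6 + N$ ($R{\left(N \right)} = 6 + 1 N = 6 + N$)
$Y{\left(o \right)} = -48 - 8 o$ ($Y{\left(o \right)} = \left(-4 - 4\right) \left(6 + o\right) = - 8 \left(6 + o\right) = -48 - 8 o$)
$z{\left(p \right)} = 3 + 52 p$ ($z{\left(p \right)} = 3 - p \left(-4 - 48\right) = 3 - p \left(-52\right) = 3 - - 52 p = 3 + 52 p$)
$- 141 z{\left(15 \right)} = - 141 \left(3 + 52 \cdot 15\right) = - 141 \left(3 + 780\right) = \left(-141\right) 783 = -110403$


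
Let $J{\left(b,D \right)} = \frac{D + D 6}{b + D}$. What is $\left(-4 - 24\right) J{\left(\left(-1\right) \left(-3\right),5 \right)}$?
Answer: $- \frac{245}{2} \approx -122.5$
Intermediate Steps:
$J{\left(b,D \right)} = \frac{7 D}{D + b}$ ($J{\left(b,D \right)} = \frac{D + 6 D}{D + b} = \frac{7 D}{D + b}$)
$\left(-4 - 24\right) J{\left(\left(-1\right) \left(-3\right),5 \right)} = \left(-4 - 24\right) 7 \cdot 5 \frac{1}{5 - -3} = - 28 \cdot 7 \cdot 5 \frac{1}{5 + 3} = - 28 \cdot 7 \cdot 5 \cdot \frac{1}{8} = \left(-28\right) \frac{35}{8} = - \frac{245}{2}$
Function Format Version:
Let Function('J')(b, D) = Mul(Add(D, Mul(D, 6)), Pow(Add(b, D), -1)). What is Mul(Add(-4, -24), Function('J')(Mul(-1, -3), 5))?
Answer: Rational(-245, 2) ≈ -122.50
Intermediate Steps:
Function('J')(b, D) = Mul(7, D, Pow(Add(D, b), -1)) (Function('J')(b, D) = Mul(Add(D, Mul(6, D)), Pow(Add(D, b), -1)) = Mul(Mul(7, D), Pow(Add(D, b), -1)) = Mul(7, D, Pow(Add(D, b), -1)))
Mul(Add(-4, -24), Function('J')(Mul(-1, -3), 5)) = Mul(Add(-4, -24), Mul(7, 5, Pow(Add(5, Mul(-1, -3)), -1))) = Mul(-28, Mul(7, 5, Pow(Add(5, 3), -1))) = Mul(-28, Mul(7, 5, Pow(8, -1))) = Mul(-28, Mul(7, 5, Rational(1, 8))) = Mul(-28, Rational(35, 8)) = Rational(-245, 2)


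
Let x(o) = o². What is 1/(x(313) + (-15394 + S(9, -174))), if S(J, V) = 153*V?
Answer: 1/55953 ≈ 1.7872e-5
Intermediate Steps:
1/(x(313) + (-15394 + S(9, -174))) = 1/(313² + (-15394 + 153*(-174))) = 1/(97969 + (-15394 - 26622)) = 1/(97969 - 42016) = 1/55953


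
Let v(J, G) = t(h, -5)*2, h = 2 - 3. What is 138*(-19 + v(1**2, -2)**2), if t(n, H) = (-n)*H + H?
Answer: 52578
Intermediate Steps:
h = -1
t(n, H) = H - H*n (t(n, H) = -H*n + H = H - H*n)
v(J, G) = -20 (v(J, G) = -5*(1 - 1*(-1))*2 = -5*(1 + 1)*2 = -5*2*2 = -10*2 = -20)
138*(-19 + v(1**2, -2)**2) = 138*(-19 + (-20)**2) = 138*(-19 + 400) = 138*381 = 52578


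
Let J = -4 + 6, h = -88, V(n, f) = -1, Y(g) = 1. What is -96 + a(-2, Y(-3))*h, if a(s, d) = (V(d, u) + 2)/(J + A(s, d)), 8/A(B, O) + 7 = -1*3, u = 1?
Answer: -508/3 ≈ -169.33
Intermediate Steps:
A(B, O) = -⅘ (A(B, O) = 8/(-7 - 1*3) = 8/(-7 - 3) = 8/(-10) = 8*(-⅒) = -⅘)
J = 2
a(s, d) = ⅚ (a(s, d) = (-1 + 2)/(2 - ⅘) = 1/(6/5) = 1*(⅚) = ⅚)
-96 + a(-2, Y(-3))*h = -96 + (⅚)*(-88) = -96 - 220/3 = -508/3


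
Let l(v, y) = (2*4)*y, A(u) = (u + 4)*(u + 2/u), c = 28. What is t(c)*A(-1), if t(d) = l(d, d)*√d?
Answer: -4032*√7 ≈ -10668.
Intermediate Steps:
A(u) = (4 + u)*(u + 2/u)
l(v, y) = 8*y
t(d) = 8*d^(3/2) (t(d) = (8*d)*√d = 8*d^(3/2))
t(c)*A(-1) = (8*28^(3/2))*(2 + (-1)² + 4*(-1) + 8/(-1)) = (8*(56*√7))*(2 + 1 - 4 + 8*(-1)) = (448*√7)*(2 + 1 - 4 - 8) = (448*√7)*(-9) = -4032*√7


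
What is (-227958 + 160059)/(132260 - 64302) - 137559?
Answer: -9348302421/67958 ≈ -1.3756e+5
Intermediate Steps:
(-227958 + 160059)/(132260 - 64302) - 137559 = -67899/67958 - 137559 = -9348302421/67958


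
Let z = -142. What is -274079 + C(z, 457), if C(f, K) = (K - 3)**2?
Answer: -67963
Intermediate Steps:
C(f, K) = (-3 + K)**2
-274079 + C(z, 457) = -274079 + (-3 + 457)**2 = -274079 + 454**2 = -274079 + 206116 = -67963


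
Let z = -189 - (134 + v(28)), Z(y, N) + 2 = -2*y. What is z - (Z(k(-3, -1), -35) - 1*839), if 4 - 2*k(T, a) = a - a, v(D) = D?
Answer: 494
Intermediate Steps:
k(T, a) = 2 (k(T, a) = 2 - (a - a)/2 = 2 - ½*0 = 2 + 0 = 2)
Z(y, N) = -2 - 2*y
z = -351 (z = -189 - (134 + 28) = -189 - 1*162 = -189 - 162 = -351)
z - (Z(k(-3, -1), -35) - 1*839) = -351 - ((-2 - 2*2) - 1*839) = -351 - ((-2 - 4) - 839) = -351 - (-6 - 839) = -351 - 1*(-845) = -351 + 845 = 494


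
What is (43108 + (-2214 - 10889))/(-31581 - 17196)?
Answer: -30005/48777 ≈ -0.61515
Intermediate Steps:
(43108 + (-2214 - 10889))/(-31581 - 17196) = (43108 - 13103)/(-48777) = 30005*(-1/48777) = -30005/48777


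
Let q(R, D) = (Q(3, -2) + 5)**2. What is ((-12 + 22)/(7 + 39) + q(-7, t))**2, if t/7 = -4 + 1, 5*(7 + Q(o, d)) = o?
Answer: 1567504/330625 ≈ 4.7410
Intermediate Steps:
Q(o, d) = -7 + o/5
t = -21 (t = 7*(-4 + 1) = 7*(-3) = -21)
q(R, D) = 49/25 (q(R, D) = ((-7 + (1/5)*3) + 5)**2 = ((-7 + 3/5) + 5)**2 = (-32/5 + 5)**2 = (-7/5)**2 = 49/25)
((-12 + 22)/(7 + 39) + q(-7, t))**2 = ((-12 + 22)/(7 + 39) + 49/25)**2 = (10/46 + 49/25)**2 = (10*(1/46) + 49/25)**2 = (5/23 + 49/25)**2 = (1252/575)**2 = 1567504/330625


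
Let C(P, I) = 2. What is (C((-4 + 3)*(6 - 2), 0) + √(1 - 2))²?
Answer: (2 + I)² ≈ 3.0 + 4.0*I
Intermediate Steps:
(C((-4 + 3)*(6 - 2), 0) + √(1 - 2))² = (2 + √(1 - 2))² = (2 + √(-1))² = (2 + I)²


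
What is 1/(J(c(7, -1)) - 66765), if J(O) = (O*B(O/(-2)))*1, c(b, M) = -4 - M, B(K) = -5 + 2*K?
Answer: -1/66759 ≈ -1.4979e-5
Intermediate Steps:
J(O) = O*(-5 - O) (J(O) = (O*(-5 + 2*(O/(-2))))*1 = (O*(-5 + 2*(O*(-½))))*1 = (O*(-5 + 2*(-O/2)))*1 = (O*(-5 - O))*1 = O*(-5 - O))
1/(J(c(7, -1)) - 66765) = 1/((-4 - 1*(-1))*(-5 - (-4 - 1*(-1))) - 66765) = 1/((-4 + 1)*(-5 - (-4 + 1)) - 66765) = 1/(-3*(-5 - 1*(-3)) - 66765) = 1/(-3*(-5 + 3) - 66765) = 1/(-3*(-2) - 66765) = 1/(6 - 66765) = 1/(-66759) = -1/66759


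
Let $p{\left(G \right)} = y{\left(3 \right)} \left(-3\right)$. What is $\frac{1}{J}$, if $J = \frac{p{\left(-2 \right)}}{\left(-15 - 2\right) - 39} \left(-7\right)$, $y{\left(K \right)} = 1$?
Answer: $- \frac{8}{3} \approx -2.6667$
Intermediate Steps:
$p{\left(G \right)} = -3$ ($p{\left(G \right)} = 1 \left(-3\right) = -3$)
$J = - \frac{3}{8}$ ($J = - \frac{3}{\left(-15 - 2\right) - 39} \left(-7\right) = - \frac{3}{-17 - 39} \left(-7\right) = - \frac{3}{-56} \left(-7\right) = \left(-3\right) \left(- \frac{1}{56}\right) \left(-7\right) = \frac{3}{56} \left(-7\right) = - \frac{3}{8} \approx -0.375$)
$\frac{1}{J} = \frac{1}{- \frac{3}{8}} = - \frac{8}{3}$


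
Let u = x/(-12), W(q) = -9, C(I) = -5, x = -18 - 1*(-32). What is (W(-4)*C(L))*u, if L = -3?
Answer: -105/2 ≈ -52.500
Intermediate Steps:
x = 14 (x = -18 + 32 = 14)
u = -7/6 (u = 14/(-12) = 14*(-1/12) = -7/6 ≈ -1.1667)
(W(-4)*C(L))*u = -9*(-5)*(-7/6) = 45*(-7/6) = -105/2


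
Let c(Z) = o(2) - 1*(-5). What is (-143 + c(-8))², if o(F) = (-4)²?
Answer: 14884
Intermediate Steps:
o(F) = 16
c(Z) = 21 (c(Z) = 16 - 1*(-5) = 16 + 5 = 21)
(-143 + c(-8))² = (-143 + 21)² = (-122)² = 14884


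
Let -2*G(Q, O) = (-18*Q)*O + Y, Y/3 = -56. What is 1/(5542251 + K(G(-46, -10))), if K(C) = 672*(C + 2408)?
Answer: 1/9998955 ≈ 1.0001e-7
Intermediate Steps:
Y = -168 (Y = 3*(-56) = -168)
G(Q, O) = 84 + 9*O*Q (G(Q, O) = -((-18*Q)*O - 168)/2 = -(-18*O*Q - 168)/2 = -(-168 - 18*O*Q)/2 = 84 + 9*O*Q)
K(C) = 1618176 + 672*C (K(C) = 672*(2408 + C) = 1618176 + 672*C)
1/(5542251 + K(G(-46, -10))) = 1/(5542251 + (1618176 + 672*(84 + 9*(-10)*(-46)))) = 1/(5542251 + (1618176 + 672*(84 + 4140))) = 1/(5542251 + (1618176 + 672*4224)) = 1/(5542251 + (1618176 + 2838528)) = 1/(5542251 + 4456704) = 1/9998955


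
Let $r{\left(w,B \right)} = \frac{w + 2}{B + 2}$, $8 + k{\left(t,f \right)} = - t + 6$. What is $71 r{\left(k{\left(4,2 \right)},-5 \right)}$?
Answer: $\frac{284}{3} \approx 94.667$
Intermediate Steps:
$k{\left(t,f \right)} = -2 - t$ ($k{\left(t,f \right)} = -8 - \left(-6 + t\right) = -2 - t$)
$r{\left(w,B \right)} = \frac{2 + w}{2 + B}$
$71 r{\left(k{\left(4,2 \right)},-5 \right)} = 71 \frac{2 - 6}{2 - 5} = 71 \frac{2 - 6}{-3} = 71 \left(- \frac{2 - 6}{3}\right) = 71 \left(\left(- \frac{1}{3}\right) \left(-4\right)\right) = 71 \cdot \frac{4}{3} = \frac{284}{3}$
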